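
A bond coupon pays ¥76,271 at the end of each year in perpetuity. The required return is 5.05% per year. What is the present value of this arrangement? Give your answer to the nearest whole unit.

Periodic rate r = 0.0505 per year.
Level perpetuity: PV = PMT / r = 76,271 / (0.0505) = ¥1,510,317.

¥1,510,317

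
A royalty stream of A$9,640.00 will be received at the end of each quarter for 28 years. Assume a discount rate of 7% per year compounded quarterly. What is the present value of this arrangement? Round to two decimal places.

This is an ordinary annuity: 112 payments of A$9,640.00 at the end of each quarter.
Periodic rate r = 0.07/4 per quarter; n is counted in quarters.
PV = PMT × [(1 − (1+r)^−n)/r] = 9,640 × [1 − (1+r)^−112] / r = A$471,937.67

A$471,937.67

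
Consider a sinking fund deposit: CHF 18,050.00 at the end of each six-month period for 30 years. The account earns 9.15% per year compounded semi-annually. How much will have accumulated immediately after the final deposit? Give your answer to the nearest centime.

CHF 5,383,211.24

This is an ordinary annuity: 60 deposits of CHF 18,050.00 at the end of each six-month period.
Periodic rate r = 0.0915/2 per half-year; n is counted in half-years.
FV = PMT × [((1+r)^n − 1)/r] = 18,050 × [(1+r)^60 − 1] / r = CHF 5,383,211.24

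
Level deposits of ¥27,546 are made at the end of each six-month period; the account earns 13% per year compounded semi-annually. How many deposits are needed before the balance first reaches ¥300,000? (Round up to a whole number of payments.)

Periodic rate r = 0.13/2 per half-year; n is counted in half-years.
Ordinary annuity FV: 300,000 = 27,546 × [((1+r)^n − 1)/r].
(1+r)^n = 1 + 300,000 × r / 27,546, so n = ln(1 + 300,000·r/27,546) / ln(1+r) = 8.50.
Round up to a whole number of payments: n = 9.

9 payments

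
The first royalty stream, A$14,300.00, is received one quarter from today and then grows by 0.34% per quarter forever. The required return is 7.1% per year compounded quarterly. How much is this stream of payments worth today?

Periodic rate r = 0.071/4 per quarter.
Growing perpetuity (Gordon): PV = PMT₁ / (r − g) = 14,300 / (r − 0.0034) = A$996,515.68.

A$996,515.68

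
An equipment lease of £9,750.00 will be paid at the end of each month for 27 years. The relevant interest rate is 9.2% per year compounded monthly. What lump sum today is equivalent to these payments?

This is an ordinary annuity: 324 payments of £9,750.00 at the end of each month.
Periodic rate r = 0.092/12 per month; n is counted in months.
PV = PMT × [(1 − (1+r)^−n)/r] = 9,750 × [1 − (1+r)^−324] / r = £1,164,655.06

£1,164,655.06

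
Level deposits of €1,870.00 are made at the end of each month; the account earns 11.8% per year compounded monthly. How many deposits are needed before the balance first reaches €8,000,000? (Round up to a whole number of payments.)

385 payments

Periodic rate r = 0.118/12 per month; n is counted in months.
Ordinary annuity FV: 8,000,000 = 1,870 × [((1+r)^n − 1)/r].
(1+r)^n = 1 + 8,000,000 × r / 1,870, so n = ln(1 + 8,000,000·r/1,870) / ln(1+r) = 384.53.
Round up to a whole number of payments: n = 385.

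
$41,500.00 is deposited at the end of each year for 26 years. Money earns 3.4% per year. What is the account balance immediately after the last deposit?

This is an ordinary annuity: 26 deposits of $41,500.00 at the end of each year.
Periodic rate r = 0.034 per year.
FV = PMT × [((1+r)^n − 1)/r] = 41,500 × [(1+r)^26 − 1] / r = $1,690,820.54

$1,690,820.54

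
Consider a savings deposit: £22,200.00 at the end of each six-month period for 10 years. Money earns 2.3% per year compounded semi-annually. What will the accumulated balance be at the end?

£496,023.76

This is an ordinary annuity: 20 deposits of £22,200.00 at the end of each six-month period.
Periodic rate r = 0.023/2 per half-year; n is counted in half-years.
FV = PMT × [((1+r)^n − 1)/r] = 22,200 × [(1+r)^20 − 1] / r = £496,023.76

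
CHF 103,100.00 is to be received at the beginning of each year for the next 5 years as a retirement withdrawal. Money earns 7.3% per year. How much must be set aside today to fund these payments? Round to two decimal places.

CHF 449,969.34

This is an annuity due: 5 payments of CHF 103,100.00 at the beginning of each year.
Periodic rate r = 0.073 per year.
PV = PMT × [(1 − (1+r)^−n)/r] × (1+r) = 103,100 × [1 − (1+r)^−5] / r × (1+r) = CHF 449,969.34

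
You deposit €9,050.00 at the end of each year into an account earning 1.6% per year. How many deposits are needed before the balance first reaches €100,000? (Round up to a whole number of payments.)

11 payments

Periodic rate r = 0.016 per year.
Ordinary annuity FV: 100,000 = 9,050 × [((1+r)^n − 1)/r].
(1+r)^n = 1 + 100,000 × r / 9,050, so n = ln(1 + 100,000·r/9,050) / ln(1+r) = 10.26.
Round up to a whole number of payments: n = 11.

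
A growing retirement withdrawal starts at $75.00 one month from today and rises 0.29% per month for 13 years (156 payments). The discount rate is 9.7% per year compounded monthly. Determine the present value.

$7,995.06

Periodic rate r = 0.097/12 per month; n is counted in months.
Growing ordinary annuity: PV = PMT₁ × [1 − ((1+g)/(1+r))^n] / (r − g) = 75 × [1 − ((1+0.0029)/(1+r))^156] / (r − 0.0029) = $7,995.06.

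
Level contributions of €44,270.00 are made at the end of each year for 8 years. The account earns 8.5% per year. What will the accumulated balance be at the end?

€479,472.40

This is an ordinary annuity: 8 deposits of €44,270.00 at the end of each year.
Periodic rate r = 0.085 per year.
FV = PMT × [((1+r)^n − 1)/r] = 44,270 × [(1+r)^8 − 1] / r = €479,472.40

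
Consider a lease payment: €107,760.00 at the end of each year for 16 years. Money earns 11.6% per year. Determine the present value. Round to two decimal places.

This is an ordinary annuity: 16 payments of €107,760.00 at the end of each year.
Periodic rate r = 0.116 per year.
PV = PMT × [(1 − (1+r)^−n)/r] = 107,760 × [1 − (1+r)^−16] / r = €768,503.41

€768,503.41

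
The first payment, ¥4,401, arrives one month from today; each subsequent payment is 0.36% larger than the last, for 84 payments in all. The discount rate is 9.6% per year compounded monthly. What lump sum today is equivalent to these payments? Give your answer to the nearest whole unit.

Periodic rate r = 0.096/12 per month; n is counted in months.
Growing ordinary annuity: PV = PMT₁ × [1 − ((1+g)/(1+r))^n] / (r − g) = 4,401 × [1 − ((1+0.0036)/(1+r))^84] / (r − 0.0036) = ¥307,585.

¥307,585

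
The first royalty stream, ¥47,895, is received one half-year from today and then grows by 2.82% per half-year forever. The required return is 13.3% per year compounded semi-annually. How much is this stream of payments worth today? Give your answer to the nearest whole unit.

Periodic rate r = 0.133/2 per half-year.
Growing perpetuity (Gordon): PV = PMT₁ / (r − g) = 47,895 / (r − 0.0282) = ¥1,250,522.

¥1,250,522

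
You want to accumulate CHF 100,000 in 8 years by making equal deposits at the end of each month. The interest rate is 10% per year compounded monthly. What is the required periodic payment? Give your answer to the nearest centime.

Level ordinary annuity; solve FV = PMT × [((1+r)^n − 1)/r] for PMT.
Periodic rate r = 0.1/12 per month; n is counted in months.
With n = 96: PMT = 100,000 / ([((1+r)^n − 1)/r]) = CHF 684.08

CHF 684.08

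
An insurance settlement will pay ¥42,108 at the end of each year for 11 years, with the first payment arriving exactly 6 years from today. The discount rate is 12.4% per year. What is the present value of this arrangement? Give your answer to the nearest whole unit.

¥136,961

Ordinary annuity of 11 payments, first payment at period 6.
Periodic rate r = 0.124 per year.
The ordinary-annuity PV formula values the stream one period before the first payment (period 5); discount that back 5 periods:
PV₀ = 42,108 × [1 − (1+r)^−11] / r × (1+r)^−5 = ¥136,961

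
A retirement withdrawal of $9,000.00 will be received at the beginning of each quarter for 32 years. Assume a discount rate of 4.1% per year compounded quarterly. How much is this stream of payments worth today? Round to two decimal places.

This is an annuity due: 128 payments of $9,000.00 at the beginning of each quarter.
Periodic rate r = 0.041/4 per quarter; n is counted in quarters.
PV = PMT × [(1 − (1+r)^−n)/r] × (1+r) = 9,000 × [1 − (1+r)^−128] / r × (1+r) = $646,582.86

$646,582.86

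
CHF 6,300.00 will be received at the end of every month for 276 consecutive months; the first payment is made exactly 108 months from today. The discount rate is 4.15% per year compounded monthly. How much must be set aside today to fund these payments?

CHF 773,512.72

Ordinary annuity of 276 payments, first payment at period 108.
Periodic rate r = 0.0415/12 per month; n is counted in months.
The ordinary-annuity PV formula values the stream one period before the first payment (period 107); discount that back 107 periods:
PV₀ = 6,300 × [1 − (1+r)^−276] / r × (1+r)^−107 = CHF 773,512.72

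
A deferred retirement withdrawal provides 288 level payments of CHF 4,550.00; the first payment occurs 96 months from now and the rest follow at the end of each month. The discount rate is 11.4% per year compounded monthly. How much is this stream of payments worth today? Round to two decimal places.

Ordinary annuity of 288 payments, first payment at period 96.
Periodic rate r = 0.114/12 per month; n is counted in months.
The ordinary-annuity PV formula values the stream one period before the first payment (period 95); discount that back 95 periods:
PV₀ = 4,550 × [1 − (1+r)^−288] / r × (1+r)^−95 = CHF 182,257.97

CHF 182,257.97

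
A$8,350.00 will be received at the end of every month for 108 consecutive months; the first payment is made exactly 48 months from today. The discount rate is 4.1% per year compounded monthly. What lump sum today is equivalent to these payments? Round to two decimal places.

A$641,519.37

Ordinary annuity of 108 payments, first payment at period 48.
Periodic rate r = 0.041/12 per month; n is counted in months.
The ordinary-annuity PV formula values the stream one period before the first payment (period 47); discount that back 47 periods:
PV₀ = 8,350 × [1 − (1+r)^−108] / r × (1+r)^−47 = A$641,519.37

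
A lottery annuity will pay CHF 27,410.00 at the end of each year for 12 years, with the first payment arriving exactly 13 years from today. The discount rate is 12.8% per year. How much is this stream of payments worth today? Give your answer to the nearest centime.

CHF 38,572.25

Ordinary annuity of 12 payments, first payment at period 13.
Periodic rate r = 0.128 per year.
The ordinary-annuity PV formula values the stream one period before the first payment (period 12); discount that back 12 periods:
PV₀ = 27,410 × [1 − (1+r)^−12] / r × (1+r)^−12 = CHF 38,572.25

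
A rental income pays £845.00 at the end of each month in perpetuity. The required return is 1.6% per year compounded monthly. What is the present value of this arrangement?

£633,750.00

Periodic rate r = 0.016/12 per month.
Level perpetuity: PV = PMT / r = 845 / (0.016/12) = £633,750.00.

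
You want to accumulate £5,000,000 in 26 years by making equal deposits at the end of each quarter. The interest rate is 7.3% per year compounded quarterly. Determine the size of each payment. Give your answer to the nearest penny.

£16,413.85

Level ordinary annuity; solve FV = PMT × [((1+r)^n − 1)/r] for PMT.
Periodic rate r = 0.073/4 per quarter; n is counted in quarters.
With n = 104: PMT = 5,000,000 / ([((1+r)^n − 1)/r]) = £16,413.85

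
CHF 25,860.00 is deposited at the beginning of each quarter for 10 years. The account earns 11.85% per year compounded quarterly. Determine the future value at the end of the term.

CHF 1,990,660.09

This is an annuity due: 40 deposits of CHF 25,860.00 at the beginning of each quarter.
Periodic rate r = 0.1185/4 per quarter; n is counted in quarters.
FV = PMT × [((1+r)^n − 1)/r] × (1+r) = 25,860 × [(1+r)^40 − 1] / r × (1+r) = CHF 1,990,660.09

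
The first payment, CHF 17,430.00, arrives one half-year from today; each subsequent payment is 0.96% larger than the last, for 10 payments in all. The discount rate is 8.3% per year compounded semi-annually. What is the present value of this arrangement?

CHF 146,074.90

Periodic rate r = 0.083/2 per half-year; n is counted in half-years.
Growing ordinary annuity: PV = PMT₁ × [1 − ((1+g)/(1+r))^n] / (r − g) = 17,430 × [1 − ((1+0.0096)/(1+r))^10] / (r − 0.0096) = CHF 146,074.90.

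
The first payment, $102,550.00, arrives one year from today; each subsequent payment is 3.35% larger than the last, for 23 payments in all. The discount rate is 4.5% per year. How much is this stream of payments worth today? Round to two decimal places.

Periodic rate r = 0.045 per year.
Growing ordinary annuity: PV = PMT₁ × [1 − ((1+g)/(1+r))^n] / (r − g) = 102,550 × [1 − ((1+0.0335)/(1+r))^23] / (r − 0.0335) = $2,003,791.98.

$2,003,791.98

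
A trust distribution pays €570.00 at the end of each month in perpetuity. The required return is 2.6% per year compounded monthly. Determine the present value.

€263,076.92

Periodic rate r = 0.026/12 per month.
Level perpetuity: PV = PMT / r = 570 / (0.026/12) = €263,076.92.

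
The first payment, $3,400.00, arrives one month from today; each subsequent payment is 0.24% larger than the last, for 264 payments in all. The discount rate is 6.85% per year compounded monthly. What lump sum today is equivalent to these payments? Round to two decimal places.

$597,093.85

Periodic rate r = 0.0685/12 per month; n is counted in months.
Growing ordinary annuity: PV = PMT₁ × [1 − ((1+g)/(1+r))^n] / (r − g) = 3,400 × [1 − ((1+0.0024)/(1+r))^264] / (r − 0.0024) = $597,093.85.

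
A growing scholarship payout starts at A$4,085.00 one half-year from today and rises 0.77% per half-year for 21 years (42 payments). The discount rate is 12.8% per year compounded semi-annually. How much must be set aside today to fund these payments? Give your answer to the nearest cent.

A$65,160.85

Periodic rate r = 0.128/2 per half-year; n is counted in half-years.
Growing ordinary annuity: PV = PMT₁ × [1 − ((1+g)/(1+r))^n] / (r − g) = 4,085 × [1 − ((1+0.0077)/(1+r))^42] / (r − 0.0077) = A$65,160.85.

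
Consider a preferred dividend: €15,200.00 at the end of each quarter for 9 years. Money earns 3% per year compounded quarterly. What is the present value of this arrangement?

€477,991.44

This is an ordinary annuity: 36 payments of €15,200.00 at the end of each quarter.
Periodic rate r = 0.03/4 per quarter; n is counted in quarters.
PV = PMT × [(1 − (1+r)^−n)/r] = 15,200 × [1 − (1+r)^−36] / r = €477,991.44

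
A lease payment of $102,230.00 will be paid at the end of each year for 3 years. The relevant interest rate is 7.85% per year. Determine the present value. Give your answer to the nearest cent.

$264,171.33

This is an ordinary annuity: 3 payments of $102,230.00 at the end of each year.
Periodic rate r = 0.0785 per year.
PV = PMT × [(1 − (1+r)^−n)/r] = 102,230 × [1 − (1+r)^−3] / r = $264,171.33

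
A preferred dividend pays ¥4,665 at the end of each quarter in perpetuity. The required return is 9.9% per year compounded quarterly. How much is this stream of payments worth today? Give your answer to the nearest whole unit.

Periodic rate r = 0.099/4 per quarter.
Level perpetuity: PV = PMT / r = 4,665 / (0.099/4) = ¥188,485.

¥188,485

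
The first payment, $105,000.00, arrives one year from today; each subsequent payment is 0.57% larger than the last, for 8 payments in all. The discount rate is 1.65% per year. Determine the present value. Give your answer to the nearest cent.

Periodic rate r = 0.0165 per year.
Growing ordinary annuity: PV = PMT₁ × [1 − ((1+g)/(1+r))^n] / (r − g) = 105,000 × [1 − ((1+0.0057)/(1+r))^8] / (r − 0.0057) = $796,279.80.

$796,279.80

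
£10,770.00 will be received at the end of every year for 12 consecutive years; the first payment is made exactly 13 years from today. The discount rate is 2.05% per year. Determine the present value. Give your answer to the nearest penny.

£89,006.42

Ordinary annuity of 12 payments, first payment at period 13.
Periodic rate r = 0.0205 per year.
The ordinary-annuity PV formula values the stream one period before the first payment (period 12); discount that back 12 periods:
PV₀ = 10,770 × [1 − (1+r)^−12] / r × (1+r)^−12 = £89,006.42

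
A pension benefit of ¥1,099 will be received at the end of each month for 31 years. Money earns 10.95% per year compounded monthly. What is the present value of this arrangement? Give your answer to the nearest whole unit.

¥116,334

This is an ordinary annuity: 372 payments of ¥1,099 at the end of each month.
Periodic rate r = 0.1095/12 per month; n is counted in months.
PV = PMT × [(1 − (1+r)^−n)/r] = 1,099 × [1 − (1+r)^−372] / r = ¥116,334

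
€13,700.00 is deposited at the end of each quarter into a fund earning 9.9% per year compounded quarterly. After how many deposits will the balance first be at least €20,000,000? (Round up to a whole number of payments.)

Periodic rate r = 0.099/4 per quarter; n is counted in quarters.
Ordinary annuity FV: 20,000,000 = 13,700 × [((1+r)^n − 1)/r].
(1+r)^n = 1 + 20,000,000 × r / 13,700, so n = ln(1 + 20,000,000·r/13,700) / ln(1+r) = 147.84.
Round up to a whole number of payments: n = 148.

148 payments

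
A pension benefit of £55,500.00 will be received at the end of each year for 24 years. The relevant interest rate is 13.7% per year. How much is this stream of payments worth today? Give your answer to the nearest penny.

£386,517.70

This is an ordinary annuity: 24 payments of £55,500.00 at the end of each year.
Periodic rate r = 0.137 per year.
PV = PMT × [(1 − (1+r)^−n)/r] = 55,500 × [1 − (1+r)^−24] / r = £386,517.70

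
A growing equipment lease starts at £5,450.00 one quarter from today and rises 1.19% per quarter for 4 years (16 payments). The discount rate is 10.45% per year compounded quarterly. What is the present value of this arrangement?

Periodic rate r = 0.1045/4 per quarter; n is counted in quarters.
Growing ordinary annuity: PV = PMT₁ × [1 − ((1+g)/(1+r))^n] / (r − g) = 5,450 × [1 − ((1+0.0119)/(1+r))^16] / (r − 0.0119) = £76,691.11.

£76,691.11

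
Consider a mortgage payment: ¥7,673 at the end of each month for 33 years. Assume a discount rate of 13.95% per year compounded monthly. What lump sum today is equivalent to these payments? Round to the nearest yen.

¥653,254

This is an ordinary annuity: 396 payments of ¥7,673 at the end of each month.
Periodic rate r = 0.1395/12 per month; n is counted in months.
PV = PMT × [(1 − (1+r)^−n)/r] = 7,673 × [1 − (1+r)^−396] / r = ¥653,254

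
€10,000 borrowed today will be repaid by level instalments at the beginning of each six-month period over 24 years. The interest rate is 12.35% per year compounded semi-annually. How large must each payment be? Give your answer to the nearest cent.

€616.32

Level annuity due; solve PV = PMT × [(1 − (1+r)^−n)/r] × (1+r) for PMT.
Periodic rate r = 0.1235/2 per half-year; n is counted in half-years.
With n = 48: PMT = 10,000 / ([(1 − (1+r)^−n)/r] × (1+r)) = €616.32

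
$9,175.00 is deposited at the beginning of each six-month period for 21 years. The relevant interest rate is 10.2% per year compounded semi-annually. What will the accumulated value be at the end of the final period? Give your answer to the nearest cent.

This is an annuity due: 42 deposits of $9,175.00 at the beginning of each six-month period.
Periodic rate r = 0.102/2 per half-year; n is counted in half-years.
FV = PMT × [((1+r)^n − 1)/r] × (1+r) = 9,175 × [(1+r)^42 − 1] / r × (1+r) = $1,338,322.69

$1,338,322.69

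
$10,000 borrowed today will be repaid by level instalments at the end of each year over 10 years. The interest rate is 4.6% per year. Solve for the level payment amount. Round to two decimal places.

Level ordinary annuity; solve PV = PMT × [(1 − (1+r)^−n)/r] for PMT.
Periodic rate r = 0.046 per year.
With n = 10: PMT = 10,000 / ([(1 − (1+r)^−n)/r]) = $1,270.01

$1,270.01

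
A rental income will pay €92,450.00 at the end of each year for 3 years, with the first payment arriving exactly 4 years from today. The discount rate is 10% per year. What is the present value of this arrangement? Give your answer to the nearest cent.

€172,734.39

Ordinary annuity of 3 payments, first payment at period 4.
Periodic rate r = 0.1 per year.
The ordinary-annuity PV formula values the stream one period before the first payment (period 3); discount that back 3 periods:
PV₀ = 92,450 × [1 − (1+r)^−3] / r × (1+r)^−3 = €172,734.39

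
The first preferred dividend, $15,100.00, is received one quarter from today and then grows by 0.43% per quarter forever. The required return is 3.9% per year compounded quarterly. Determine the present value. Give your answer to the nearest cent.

Periodic rate r = 0.039/4 per quarter.
Growing perpetuity (Gordon): PV = PMT₁ / (r − g) = 15,100 / (r − 0.0043) = $2,770,642.20.

$2,770,642.20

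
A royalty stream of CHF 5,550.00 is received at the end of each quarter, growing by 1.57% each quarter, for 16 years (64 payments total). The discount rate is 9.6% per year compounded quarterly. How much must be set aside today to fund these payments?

CHF 271,477.09

Periodic rate r = 0.096/4 per quarter; n is counted in quarters.
Growing ordinary annuity: PV = PMT₁ × [1 − ((1+g)/(1+r))^n] / (r − g) = 5,550 × [1 − ((1+0.0157)/(1+r))^64] / (r − 0.0157) = CHF 271,477.09.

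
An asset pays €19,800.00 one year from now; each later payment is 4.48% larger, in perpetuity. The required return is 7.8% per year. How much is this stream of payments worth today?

Periodic rate r = 0.078 per year.
Growing perpetuity (Gordon): PV = PMT₁ / (r − g) = 19,800 / (r − 0.0448) = €596,385.54.

€596,385.54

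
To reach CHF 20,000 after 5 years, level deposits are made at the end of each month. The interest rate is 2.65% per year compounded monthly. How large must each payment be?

Level ordinary annuity; solve FV = PMT × [((1+r)^n − 1)/r] for PMT.
Periodic rate r = 0.0265/12 per month; n is counted in months.
With n = 60: PMT = 20,000 / ([((1+r)^n − 1)/r]) = CHF 312.10

CHF 312.10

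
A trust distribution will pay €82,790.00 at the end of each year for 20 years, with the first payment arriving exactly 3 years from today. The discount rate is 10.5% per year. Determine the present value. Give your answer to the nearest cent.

€558,085.99

Ordinary annuity of 20 payments, first payment at period 3.
Periodic rate r = 0.105 per year.
The ordinary-annuity PV formula values the stream one period before the first payment (period 2); discount that back 2 periods:
PV₀ = 82,790 × [1 − (1+r)^−20] / r × (1+r)^−2 = €558,085.99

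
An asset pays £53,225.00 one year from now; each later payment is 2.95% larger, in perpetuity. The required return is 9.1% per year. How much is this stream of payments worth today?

£865,447.15

Periodic rate r = 0.091 per year.
Growing perpetuity (Gordon): PV = PMT₁ / (r − g) = 53,225 / (r − 0.0295) = £865,447.15.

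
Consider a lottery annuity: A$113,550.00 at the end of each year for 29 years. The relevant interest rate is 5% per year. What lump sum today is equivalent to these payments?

This is an ordinary annuity: 29 payments of A$113,550.00 at the end of each year.
Periodic rate r = 0.05 per year.
PV = PMT × [(1 − (1+r)^−n)/r] = 113,550 × [1 − (1+r)^−29] / r = A$1,719,268.90

A$1,719,268.90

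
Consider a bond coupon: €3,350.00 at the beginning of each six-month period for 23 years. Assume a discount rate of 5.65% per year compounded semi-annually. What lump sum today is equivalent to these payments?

This is an annuity due: 46 payments of €3,350.00 at the beginning of each six-month period.
Periodic rate r = 0.0565/2 per half-year; n is counted in half-years.
PV = PMT × [(1 − (1+r)^−n)/r] × (1+r) = 3,350 × [1 − (1+r)^−46] / r × (1+r) = €88,082.09

€88,082.09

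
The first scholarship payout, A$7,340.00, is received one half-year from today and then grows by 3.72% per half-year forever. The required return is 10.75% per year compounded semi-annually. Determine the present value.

Periodic rate r = 0.1075/2 per half-year.
Growing perpetuity (Gordon): PV = PMT₁ / (r − g) = 7,340 / (r − 0.0372) = A$443,504.53.

A$443,504.53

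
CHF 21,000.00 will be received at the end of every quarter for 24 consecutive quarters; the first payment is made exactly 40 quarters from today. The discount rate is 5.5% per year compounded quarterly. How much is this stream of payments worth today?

Ordinary annuity of 24 payments, first payment at period 40.
Periodic rate r = 0.055/4 per quarter; n is counted in quarters.
The ordinary-annuity PV formula values the stream one period before the first payment (period 39); discount that back 39 periods:
PV₀ = 21,000 × [1 − (1+r)^−24] / r × (1+r)^−39 = CHF 250,570.31

CHF 250,570.31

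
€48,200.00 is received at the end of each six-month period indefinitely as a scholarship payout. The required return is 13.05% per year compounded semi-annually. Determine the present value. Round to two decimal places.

€738,697.32

Periodic rate r = 0.1305/2 per half-year.
Level perpetuity: PV = PMT / r = 48,200 / (0.1305/2) = €738,697.32.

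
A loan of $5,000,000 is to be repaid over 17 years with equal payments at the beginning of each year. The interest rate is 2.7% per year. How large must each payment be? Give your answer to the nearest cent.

$360,904.13

Level annuity due; solve PV = PMT × [(1 − (1+r)^−n)/r] × (1+r) for PMT.
Periodic rate r = 0.027 per year.
With n = 17: PMT = 5,000,000 / ([(1 − (1+r)^−n)/r] × (1+r)) = $360,904.13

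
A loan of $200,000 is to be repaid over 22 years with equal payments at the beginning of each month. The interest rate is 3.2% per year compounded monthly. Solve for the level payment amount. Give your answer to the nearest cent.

$1,053.44

Level annuity due; solve PV = PMT × [(1 − (1+r)^−n)/r] × (1+r) for PMT.
Periodic rate r = 0.032/12 per month; n is counted in months.
With n = 264: PMT = 200,000 / ([(1 − (1+r)^−n)/r] × (1+r)) = $1,053.44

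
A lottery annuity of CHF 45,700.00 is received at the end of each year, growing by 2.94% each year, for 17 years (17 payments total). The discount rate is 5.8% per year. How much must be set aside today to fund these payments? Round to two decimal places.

CHF 595,078.37

Periodic rate r = 0.058 per year.
Growing ordinary annuity: PV = PMT₁ × [1 − ((1+g)/(1+r))^n] / (r − g) = 45,700 × [1 − ((1+0.0294)/(1+r))^17] / (r − 0.0294) = CHF 595,078.37.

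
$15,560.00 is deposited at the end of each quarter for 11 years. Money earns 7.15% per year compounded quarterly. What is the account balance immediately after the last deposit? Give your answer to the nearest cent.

$1,027,611.17

This is an ordinary annuity: 44 deposits of $15,560.00 at the end of each quarter.
Periodic rate r = 0.0715/4 per quarter; n is counted in quarters.
FV = PMT × [((1+r)^n − 1)/r] = 15,560 × [(1+r)^44 − 1] / r = $1,027,611.17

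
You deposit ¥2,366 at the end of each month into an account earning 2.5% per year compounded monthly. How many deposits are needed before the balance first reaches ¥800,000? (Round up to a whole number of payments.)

257 payments

Periodic rate r = 0.025/12 per month; n is counted in months.
Ordinary annuity FV: 800,000 = 2,366 × [((1+r)^n − 1)/r].
(1+r)^n = 1 + 800,000 × r / 2,366, so n = ln(1 + 800,000·r/2,366) / ln(1+r) = 256.22.
Round up to a whole number of payments: n = 257.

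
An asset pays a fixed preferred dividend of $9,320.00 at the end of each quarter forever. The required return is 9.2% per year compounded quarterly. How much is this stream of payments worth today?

Periodic rate r = 0.092/4 per quarter.
Level perpetuity: PV = PMT / r = 9,320 / (0.092/4) = $405,217.39.

$405,217.39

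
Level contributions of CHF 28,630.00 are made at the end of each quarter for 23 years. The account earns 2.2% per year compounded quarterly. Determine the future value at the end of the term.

CHF 3,416,575.91

This is an ordinary annuity: 92 deposits of CHF 28,630.00 at the end of each quarter.
Periodic rate r = 0.022/4 per quarter; n is counted in quarters.
FV = PMT × [((1+r)^n − 1)/r] = 28,630 × [(1+r)^92 − 1] / r = CHF 3,416,575.91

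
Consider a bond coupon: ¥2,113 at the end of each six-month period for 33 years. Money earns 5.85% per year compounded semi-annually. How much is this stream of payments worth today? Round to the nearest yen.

¥61,465

This is an ordinary annuity: 66 payments of ¥2,113 at the end of each six-month period.
Periodic rate r = 0.0585/2 per half-year; n is counted in half-years.
PV = PMT × [(1 − (1+r)^−n)/r] = 2,113 × [1 − (1+r)^−66] / r = ¥61,465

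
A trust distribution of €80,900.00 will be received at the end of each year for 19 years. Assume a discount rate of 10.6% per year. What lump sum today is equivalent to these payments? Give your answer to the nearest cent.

This is an ordinary annuity: 19 payments of €80,900.00 at the end of each year.
Periodic rate r = 0.106 per year.
PV = PMT × [(1 − (1+r)^−n)/r] = 80,900 × [1 − (1+r)^−19] / r = €650,670.57

€650,670.57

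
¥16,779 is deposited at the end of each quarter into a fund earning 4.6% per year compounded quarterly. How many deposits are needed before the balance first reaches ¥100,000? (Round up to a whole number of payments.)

Periodic rate r = 0.046/4 per quarter; n is counted in quarters.
Ordinary annuity FV: 100,000 = 16,779 × [((1+r)^n − 1)/r].
(1+r)^n = 1 + 100,000 × r / 16,779, so n = ln(1 + 100,000·r/16,779) / ln(1+r) = 5.80.
Round up to a whole number of payments: n = 6.

6 payments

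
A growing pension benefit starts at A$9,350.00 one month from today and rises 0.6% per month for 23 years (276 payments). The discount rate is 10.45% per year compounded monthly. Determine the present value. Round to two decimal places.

A$1,808,525.89

Periodic rate r = 0.1045/12 per month; n is counted in months.
Growing ordinary annuity: PV = PMT₁ × [1 − ((1+g)/(1+r))^n] / (r − g) = 9,350 × [1 − ((1+0.006)/(1+r))^276] / (r − 0.006) = A$1,808,525.89.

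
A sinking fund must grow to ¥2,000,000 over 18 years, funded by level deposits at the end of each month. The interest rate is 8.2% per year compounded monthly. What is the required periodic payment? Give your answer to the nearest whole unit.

Level ordinary annuity; solve FV = PMT × [((1+r)^n − 1)/r] for PMT.
Periodic rate r = 0.082/12 per month; n is counted in months.
With n = 216: PMT = 2,000,000 / ([((1+r)^n − 1)/r]) = ¥4,075

¥4,075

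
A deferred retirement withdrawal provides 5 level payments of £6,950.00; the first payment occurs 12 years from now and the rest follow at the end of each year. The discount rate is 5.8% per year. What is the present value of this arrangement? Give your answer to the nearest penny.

£15,831.97

Ordinary annuity of 5 payments, first payment at period 12.
Periodic rate r = 0.058 per year.
The ordinary-annuity PV formula values the stream one period before the first payment (period 11); discount that back 11 periods:
PV₀ = 6,950 × [1 − (1+r)^−5] / r × (1+r)^−11 = £15,831.97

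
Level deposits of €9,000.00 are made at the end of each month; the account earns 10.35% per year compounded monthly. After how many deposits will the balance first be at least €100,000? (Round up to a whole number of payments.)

Periodic rate r = 0.1035/12 per month; n is counted in months.
Ordinary annuity FV: 100,000 = 9,000 × [((1+r)^n − 1)/r].
(1+r)^n = 1 + 100,000 × r / 9,000, so n = ln(1 + 100,000·r/9,000) / ln(1+r) = 10.66.
Round up to a whole number of payments: n = 11.

11 payments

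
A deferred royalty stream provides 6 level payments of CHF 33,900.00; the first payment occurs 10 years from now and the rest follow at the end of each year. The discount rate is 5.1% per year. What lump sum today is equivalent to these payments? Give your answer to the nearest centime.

Ordinary annuity of 6 payments, first payment at period 10.
Periodic rate r = 0.051 per year.
The ordinary-annuity PV formula values the stream one period before the first payment (period 9); discount that back 9 periods:
PV₀ = 33,900 × [1 − (1+r)^−6] / r × (1+r)^−9 = CHF 109,618.25

CHF 109,618.25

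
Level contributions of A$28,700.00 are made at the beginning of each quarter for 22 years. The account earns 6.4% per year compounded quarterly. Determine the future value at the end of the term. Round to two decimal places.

A$5,544,740.86

This is an annuity due: 88 deposits of A$28,700.00 at the beginning of each quarter.
Periodic rate r = 0.064/4 per quarter; n is counted in quarters.
FV = PMT × [((1+r)^n − 1)/r] × (1+r) = 28,700 × [(1+r)^88 − 1] / r × (1+r) = A$5,544,740.86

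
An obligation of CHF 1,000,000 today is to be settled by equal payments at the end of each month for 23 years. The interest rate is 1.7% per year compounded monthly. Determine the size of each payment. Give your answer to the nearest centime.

CHF 4,380.10

Level ordinary annuity; solve PV = PMT × [(1 − (1+r)^−n)/r] for PMT.
Periodic rate r = 0.017/12 per month; n is counted in months.
With n = 276: PMT = 1,000,000 / ([(1 − (1+r)^−n)/r]) = CHF 4,380.10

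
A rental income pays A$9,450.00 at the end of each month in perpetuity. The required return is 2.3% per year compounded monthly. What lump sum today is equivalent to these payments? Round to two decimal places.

A$4,930,434.78

Periodic rate r = 0.023/12 per month.
Level perpetuity: PV = PMT / r = 9,450 / (0.023/12) = A$4,930,434.78.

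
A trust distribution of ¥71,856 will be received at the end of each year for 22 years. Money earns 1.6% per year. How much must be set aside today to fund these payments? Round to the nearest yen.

This is an ordinary annuity: 22 payments of ¥71,856 at the end of each year.
Periodic rate r = 0.016 per year.
PV = PMT × [(1 − (1+r)^−n)/r] = 71,856 × [1 − (1+r)^−22] / r = ¥1,323,756

¥1,323,756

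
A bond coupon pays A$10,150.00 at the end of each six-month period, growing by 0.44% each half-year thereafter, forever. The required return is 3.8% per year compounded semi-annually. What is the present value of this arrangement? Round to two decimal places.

Periodic rate r = 0.038/2 per half-year.
Growing perpetuity (Gordon): PV = PMT₁ / (r − g) = 10,150 / (r − 0.0044) = A$695,205.48.

A$695,205.48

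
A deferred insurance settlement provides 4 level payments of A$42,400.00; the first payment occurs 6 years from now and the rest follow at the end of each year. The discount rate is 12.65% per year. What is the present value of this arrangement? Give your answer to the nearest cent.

Ordinary annuity of 4 payments, first payment at period 6.
Periodic rate r = 0.1265 per year.
The ordinary-annuity PV formula values the stream one period before the first payment (period 5); discount that back 5 periods:
PV₀ = 42,400 × [1 − (1+r)^−4] / r × (1+r)^−5 = A$70,030.21

A$70,030.21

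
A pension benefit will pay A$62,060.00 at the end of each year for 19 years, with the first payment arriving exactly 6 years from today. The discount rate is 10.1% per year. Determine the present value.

Ordinary annuity of 19 payments, first payment at period 6.
Periodic rate r = 0.101 per year.
The ordinary-annuity PV formula values the stream one period before the first payment (period 5); discount that back 5 periods:
PV₀ = 62,060 × [1 − (1+r)^−19] / r × (1+r)^−5 = A$318,761.77

A$318,761.77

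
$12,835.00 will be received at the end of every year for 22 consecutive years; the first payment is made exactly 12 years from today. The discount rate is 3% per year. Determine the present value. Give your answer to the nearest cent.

Ordinary annuity of 22 payments, first payment at period 12.
Periodic rate r = 0.03 per year.
The ordinary-annuity PV formula values the stream one period before the first payment (period 11); discount that back 11 periods:
PV₀ = 12,835 × [1 − (1+r)^−22] / r × (1+r)^−11 = $147,771.51

$147,771.51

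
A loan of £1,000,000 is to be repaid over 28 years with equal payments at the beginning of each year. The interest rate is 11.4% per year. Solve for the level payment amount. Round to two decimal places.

Level annuity due; solve PV = PMT × [(1 − (1+r)^−n)/r] × (1+r) for PMT.
Periodic rate r = 0.114 per year.
With n = 28: PMT = 1,000,000 / ([(1 − (1+r)^−n)/r] × (1+r)) = £107,568.74

£107,568.74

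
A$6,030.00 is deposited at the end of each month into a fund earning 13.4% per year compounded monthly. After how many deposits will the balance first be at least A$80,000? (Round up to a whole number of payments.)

Periodic rate r = 0.134/12 per month; n is counted in months.
Ordinary annuity FV: 80,000 = 6,030 × [((1+r)^n − 1)/r].
(1+r)^n = 1 + 80,000 × r / 6,030, so n = ln(1 + 80,000·r/6,030) / ln(1+r) = 12.44.
Round up to a whole number of payments: n = 13.

13 payments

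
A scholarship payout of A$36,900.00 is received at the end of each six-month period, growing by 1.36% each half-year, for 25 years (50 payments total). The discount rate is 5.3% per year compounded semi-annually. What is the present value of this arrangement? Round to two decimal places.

Periodic rate r = 0.053/2 per half-year; n is counted in half-years.
Growing ordinary annuity: PV = PMT₁ × [1 − ((1+g)/(1+r))^n] / (r − g) = 36,900 × [1 − ((1+0.0136)/(1+r))^50] / (r − 0.0136) = A$1,340,550.94.

A$1,340,550.94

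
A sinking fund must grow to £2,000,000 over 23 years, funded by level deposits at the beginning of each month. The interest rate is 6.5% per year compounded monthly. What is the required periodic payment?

Level annuity due; solve FV = PMT × [((1+r)^n − 1)/r] × (1+r) for PMT.
Periodic rate r = 0.065/12 per month; n is counted in months.
With n = 276: PMT = 2,000,000 / ([((1+r)^n − 1)/r] × (1+r)) = £3,131.00

£3,131.00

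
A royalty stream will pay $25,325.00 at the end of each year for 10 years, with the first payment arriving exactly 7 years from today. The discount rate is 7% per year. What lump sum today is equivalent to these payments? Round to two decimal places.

Ordinary annuity of 10 payments, first payment at period 7.
Periodic rate r = 0.07 per year.
The ordinary-annuity PV formula values the stream one period before the first payment (period 6); discount that back 6 periods:
PV₀ = 25,325 × [1 − (1+r)^−10] / r × (1+r)^−6 = $118,523.76

$118,523.76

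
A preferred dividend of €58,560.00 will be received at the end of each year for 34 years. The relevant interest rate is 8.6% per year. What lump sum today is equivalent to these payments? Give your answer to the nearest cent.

This is an ordinary annuity: 34 payments of €58,560.00 at the end of each year.
Periodic rate r = 0.086 per year.
PV = PMT × [(1 − (1+r)^−n)/r] = 58,560 × [1 − (1+r)^−34] / r = €639,731.05

€639,731.05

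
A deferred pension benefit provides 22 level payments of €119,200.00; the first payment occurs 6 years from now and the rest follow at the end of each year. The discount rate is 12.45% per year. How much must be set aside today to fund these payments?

Ordinary annuity of 22 payments, first payment at period 6.
Periodic rate r = 0.1245 per year.
The ordinary-annuity PV formula values the stream one period before the first payment (period 5); discount that back 5 periods:
PV₀ = 119,200 × [1 − (1+r)^−22] / r × (1+r)^−5 = €492,197.34

€492,197.34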